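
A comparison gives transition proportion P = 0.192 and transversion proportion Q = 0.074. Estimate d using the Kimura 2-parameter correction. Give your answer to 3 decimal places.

Under the Kimura two-parameter model, d = −½ ln(1 − 2P − Q) − ¼ ln(1 − 2Q).
1 − 2P − Q = 0.542, giving −½ ln(0.542) = 0.306245.
1 − 2Q = 0.852, giving −¼ ln(0.852) = 0.040042.
d = 0.306245 + 0.040042 = 0.346287.

0.346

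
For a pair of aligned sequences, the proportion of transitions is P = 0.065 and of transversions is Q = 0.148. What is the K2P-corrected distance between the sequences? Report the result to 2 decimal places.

Under the Kimura two-parameter model, d = −½ ln(1 − 2P − Q) − ¼ ln(1 − 2Q).
1 − 2P − Q = 0.722, giving −½ ln(0.722) = 0.162865.
1 − 2Q = 0.704, giving −¼ ln(0.704) = 0.087744.
d = 0.162865 + 0.087744 = 0.250609.

0.25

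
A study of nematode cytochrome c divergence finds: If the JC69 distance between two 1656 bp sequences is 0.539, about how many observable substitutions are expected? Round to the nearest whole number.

637

Invert JC69: p = (3/4)(1 − e^(−4d/3)) = 0.75 × (1 − e^(-0.718667)) = 0.75 × (1 − 0.487402) = 0.384449.
Expected differing sites = pL ≈ 0.384449 × 1656 = 636.647544 ≈ 637.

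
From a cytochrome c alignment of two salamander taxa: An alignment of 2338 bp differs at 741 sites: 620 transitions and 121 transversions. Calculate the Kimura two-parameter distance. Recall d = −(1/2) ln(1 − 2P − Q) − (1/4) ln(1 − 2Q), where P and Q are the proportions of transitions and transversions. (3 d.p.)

P = 620/2338 ≈ 0.265184 and Q = 121/2338 ≈ 0.051754.
Under the Kimura two-parameter model, d = −½ ln(1 − 2P − Q) − ¼ ln(1 − 2Q).
1 − 2P − Q = 0.417878, giving −½ ln(0.417878) = 0.436283.
1 − 2Q = 0.896492, giving −¼ ln(0.896492) = 0.027316.
d = 0.436283 + 0.027316 = 0.463599.

0.464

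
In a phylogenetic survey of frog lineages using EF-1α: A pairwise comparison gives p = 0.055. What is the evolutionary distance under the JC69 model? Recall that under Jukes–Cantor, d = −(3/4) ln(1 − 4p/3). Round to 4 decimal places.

d = −(3/4) ln(1 − 4p/3) = −0.75 ln(1 − 0.073333) = −0.75 ln(0.926667)
  = −0.75 × (-0.076161) = 0.057121 substitutions/site.

0.0571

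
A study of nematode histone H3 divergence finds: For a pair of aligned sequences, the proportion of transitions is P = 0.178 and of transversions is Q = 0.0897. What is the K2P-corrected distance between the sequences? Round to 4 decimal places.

0.3445

Under the Kimura two-parameter model, d = −½ ln(1 − 2P − Q) − ¼ ln(1 − 2Q).
1 − 2P − Q = 0.5543, giving −½ ln(0.5543) = 0.295025.
1 − 2Q = 0.8206, giving −¼ ln(0.8206) = 0.049430.
d = 0.295025 + 0.049430 = 0.344455.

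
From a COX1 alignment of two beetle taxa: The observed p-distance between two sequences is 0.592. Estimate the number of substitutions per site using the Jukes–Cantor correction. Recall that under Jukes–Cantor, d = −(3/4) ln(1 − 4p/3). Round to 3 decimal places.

d = −(3/4) ln(1 − 4p/3) = −0.75 ln(1 − 0.789333) = −0.75 ln(0.210667)
  = −0.75 × (-1.557477) = 1.168108 substitutions/site.

1.168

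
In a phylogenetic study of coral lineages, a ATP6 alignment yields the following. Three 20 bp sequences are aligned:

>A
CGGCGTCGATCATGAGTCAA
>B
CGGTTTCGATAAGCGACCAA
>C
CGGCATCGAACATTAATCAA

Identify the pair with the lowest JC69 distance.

A and C

A–B: 8/20 differ, p = 0.400, d = 0.572.
A–C: 4/20 differ, p = 0.200, d = 0.233.
B–C: 8/20 differ, p = 0.400, d = 0.572.
The smallest distance is between A and C.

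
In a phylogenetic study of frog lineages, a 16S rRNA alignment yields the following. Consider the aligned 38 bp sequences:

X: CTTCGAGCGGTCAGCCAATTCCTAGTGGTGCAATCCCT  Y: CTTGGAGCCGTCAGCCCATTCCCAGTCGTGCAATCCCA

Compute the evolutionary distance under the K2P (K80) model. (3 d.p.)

0.178

Of 38 sites, 1 differences are transitions and 5 are transversions, so P = 1/38 ≈ 0.026316 and Q = 5/38 ≈ 0.131579.
Under the Kimura two-parameter model, d = −½ ln(1 − 2P − Q) − ¼ ln(1 − 2Q).
1 − 2P − Q = 0.815789, giving −½ ln(0.815789) = 0.101800.
1 − 2Q = 0.736842, giving −¼ ln(0.736842) = 0.076345.
d = 0.101800 + 0.076345 = 0.178145.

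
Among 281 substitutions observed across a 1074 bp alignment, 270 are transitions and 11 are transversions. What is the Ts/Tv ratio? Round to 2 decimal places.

24.55

R = 270/11 = 24.545454… ≈ 24.55 (to 2 d.p.).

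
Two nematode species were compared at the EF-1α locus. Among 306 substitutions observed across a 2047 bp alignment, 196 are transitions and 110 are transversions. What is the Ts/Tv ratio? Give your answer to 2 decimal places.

R = 196/110 = 1.781818… ≈ 1.78 (to 2 d.p.).

1.78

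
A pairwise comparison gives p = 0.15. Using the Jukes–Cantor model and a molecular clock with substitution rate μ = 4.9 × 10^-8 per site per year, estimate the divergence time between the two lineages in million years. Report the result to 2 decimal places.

d = −(3/4) ln(1 − 4p/3) = −0.75 ln(1 − 0.2) = −0.75 ln(0.8)
  = −0.75 × (-0.223144) = 0.167358 substitutions/site.
Under a molecular clock d = 2μt, so t = d/(2μ) = 0.167358 / (2 × 4.9 × 10^-8) = 1.71 million years.

1.71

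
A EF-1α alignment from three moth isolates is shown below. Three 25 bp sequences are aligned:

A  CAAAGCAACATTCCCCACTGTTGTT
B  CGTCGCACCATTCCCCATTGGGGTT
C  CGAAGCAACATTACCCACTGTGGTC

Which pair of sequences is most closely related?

A–B: 7/25 differ, p = 0.280, d = 0.351.
A–C: 4/25 differ, p = 0.160, d = 0.180.
B–C: 7/25 differ, p = 0.280, d = 0.351.
The smallest distance is between A and C.

A and C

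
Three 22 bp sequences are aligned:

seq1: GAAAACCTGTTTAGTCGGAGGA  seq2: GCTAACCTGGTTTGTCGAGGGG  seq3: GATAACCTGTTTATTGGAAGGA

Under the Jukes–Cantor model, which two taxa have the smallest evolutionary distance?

seq1 and seq3

seq1–seq2: 7/22 differ, p = 0.318, d = 0.414.
seq1–seq3: 4/22 differ, p = 0.182, d = 0.208.
seq2–seq3: 7/22 differ, p = 0.318, d = 0.414.
The smallest distance is between seq1 and seq3.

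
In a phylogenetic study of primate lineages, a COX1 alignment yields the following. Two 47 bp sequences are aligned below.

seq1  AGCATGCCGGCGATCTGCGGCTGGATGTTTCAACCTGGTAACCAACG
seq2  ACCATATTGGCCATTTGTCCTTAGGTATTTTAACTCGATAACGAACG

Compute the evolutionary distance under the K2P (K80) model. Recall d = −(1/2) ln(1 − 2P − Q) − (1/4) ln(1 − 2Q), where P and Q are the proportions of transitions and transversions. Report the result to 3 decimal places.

Of 47 sites, 13 differences are transitions and 5 are transversions, so P = 13/47 ≈ 0.276596 and Q = 5/47 ≈ 0.106383.
Under the Kimura two-parameter model, d = −½ ln(1 − 2P − Q) − ¼ ln(1 − 2Q).
1 − 2P − Q = 0.340425, giving −½ ln(0.340425) = 0.538780.
1 − 2Q = 0.787234, giving −¼ ln(0.787234) = 0.059807.
d = 0.538780 + 0.059807 = 0.598587.

0.599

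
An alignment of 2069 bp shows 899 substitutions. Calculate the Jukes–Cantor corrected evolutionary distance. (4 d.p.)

p = 899/2069 ≈ 0.434509.
d = −(3/4) ln(1 − 4p/3) = −0.75 ln(1 − 0.579345) = −0.75 ln(0.420655)
  = −0.75 × (-0.865942) = 0.649457 substitutions/site.

0.6495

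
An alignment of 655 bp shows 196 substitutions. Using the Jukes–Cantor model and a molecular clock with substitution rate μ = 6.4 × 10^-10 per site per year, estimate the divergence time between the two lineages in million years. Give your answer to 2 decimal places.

298.32

p = 196/655 ≈ 0.299237.
d = −(3/4) ln(1 − 4p/3) = −0.75 ln(1 − 0.398983) = −0.75 ln(0.601017)
  = −0.75 × (-0.509132) = 0.381849 substitutions/site.
Under a molecular clock d = 2μt, so t = d/(2μ) = 0.381849 / (2 × 6.4 × 10^-10) = 298.32 million years.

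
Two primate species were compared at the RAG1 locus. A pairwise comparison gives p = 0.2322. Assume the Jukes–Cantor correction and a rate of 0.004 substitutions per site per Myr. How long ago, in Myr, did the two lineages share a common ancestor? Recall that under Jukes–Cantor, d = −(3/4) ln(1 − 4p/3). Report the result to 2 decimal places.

34.73

d = −(3/4) ln(1 − 4p/3) = −0.75 ln(1 − 0.3096) = −0.75 ln(0.6904)
  = −0.75 × (-0.370484) = 0.277863 substitutions/site.
Under a molecular clock d = 2μt, so t = d/(2μ) = 0.277863 / (2 × 0.004) = 34.73 Myr.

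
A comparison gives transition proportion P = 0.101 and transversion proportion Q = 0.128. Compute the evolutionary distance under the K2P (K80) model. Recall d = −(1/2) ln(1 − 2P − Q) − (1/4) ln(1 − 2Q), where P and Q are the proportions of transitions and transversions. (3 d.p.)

Under the Kimura two-parameter model, d = −½ ln(1 − 2P − Q) − ¼ ln(1 − 2Q).
1 − 2P − Q = 0.67, giving −½ ln(0.67) = 0.200239.
1 − 2Q = 0.744, giving −¼ ln(0.744) = 0.073929.
d = 0.200239 + 0.073929 = 0.274168.

0.274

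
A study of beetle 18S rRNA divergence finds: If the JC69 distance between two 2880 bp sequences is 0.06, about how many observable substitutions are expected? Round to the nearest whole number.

Invert JC69: p = (3/4)(1 − e^(−4d/3)) = 0.75 × (1 − e^(-0.08)) = 0.75 × (1 − 0.923116) = 0.057663.
Expected differing sites = pL ≈ 0.057663 × 2880 = 166.06944 ≈ 166.

166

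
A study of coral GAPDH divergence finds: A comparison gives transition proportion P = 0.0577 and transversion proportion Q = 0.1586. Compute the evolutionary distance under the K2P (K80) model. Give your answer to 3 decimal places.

0.255

Under the Kimura two-parameter model, d = −½ ln(1 − 2P − Q) − ¼ ln(1 − 2Q).
1 − 2P − Q = 0.726, giving −½ ln(0.726) = 0.160103.
1 − 2Q = 0.6828, giving −¼ ln(0.6828) = 0.095388.
d = 0.160103 + 0.095388 = 0.255491.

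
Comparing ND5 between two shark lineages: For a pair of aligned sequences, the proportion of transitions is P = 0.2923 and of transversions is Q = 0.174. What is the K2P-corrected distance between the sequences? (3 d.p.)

0.818

Under the Kimura two-parameter model, d = −½ ln(1 − 2P − Q) − ¼ ln(1 − 2Q).
1 − 2P − Q = 0.2414, giving −½ ln(0.2414) = 0.710650.
1 − 2Q = 0.652, giving −¼ ln(0.652) = 0.106928.
d = 0.710650 + 0.106928 = 0.817578.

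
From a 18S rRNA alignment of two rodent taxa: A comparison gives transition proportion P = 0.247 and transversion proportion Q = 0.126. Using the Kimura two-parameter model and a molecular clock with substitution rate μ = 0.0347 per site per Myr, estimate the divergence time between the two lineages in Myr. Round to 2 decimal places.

Under the Kimura two-parameter model, d = −½ ln(1 − 2P − Q) − ¼ ln(1 − 2Q).
1 − 2P − Q = 0.38, giving −½ ln(0.38) = 0.483792.
1 − 2Q = 0.748, giving −¼ ln(0.748) = 0.072588.
d = 0.483792 + 0.072588 = 0.556380.
Under a molecular clock d = 2μt, so t = d/(2μ) = 0.556380 / (2 × 0.0347) = 8.02 Myr.

8.02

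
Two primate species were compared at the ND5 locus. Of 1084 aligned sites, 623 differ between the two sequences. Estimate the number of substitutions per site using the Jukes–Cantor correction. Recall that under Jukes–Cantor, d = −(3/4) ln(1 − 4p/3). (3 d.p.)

1.090

p = 623/1084 ≈ 0.574723.
d = −(3/4) ln(1 − 4p/3) = −0.75 ln(1 − 0.766297) = −0.75 ln(0.233703)
  = −0.75 × (-1.453704) = 1.090278 substitutions/site.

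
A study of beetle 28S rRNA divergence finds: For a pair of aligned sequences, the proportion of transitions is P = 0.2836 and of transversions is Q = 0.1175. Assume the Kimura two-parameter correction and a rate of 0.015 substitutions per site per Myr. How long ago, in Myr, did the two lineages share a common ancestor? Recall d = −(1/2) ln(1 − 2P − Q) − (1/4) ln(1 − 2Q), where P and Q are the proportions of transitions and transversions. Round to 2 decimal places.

21.47

Under the Kimura two-parameter model, d = −½ ln(1 − 2P − Q) − ¼ ln(1 − 2Q).
1 − 2P − Q = 0.3153, giving −½ ln(0.3153) = 0.577115.
1 − 2Q = 0.765, giving −¼ ln(0.765) = 0.066970.
d = 0.577115 + 0.066970 = 0.644085.
Under a molecular clock d = 2μt, so t = d/(2μ) = 0.644085 / (2 × 0.015) = 21.47 Myr.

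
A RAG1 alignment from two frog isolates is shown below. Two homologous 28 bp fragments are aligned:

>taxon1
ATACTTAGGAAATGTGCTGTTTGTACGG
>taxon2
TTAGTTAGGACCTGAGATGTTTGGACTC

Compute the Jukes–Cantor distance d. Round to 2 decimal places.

0.42

The sequences differ at 9 of 28 sites (1, 4, 11, 12, 15, 17, 24, 27, 28), so p = 9/28 ≈ 0.321429.
d = −(3/4) ln(1 − 4p/3) = −0.75 ln(1 − 0.428572) = −0.75 ln(0.571428)
  = −0.75 × (-0.559617) = 0.419713 substitutions/site.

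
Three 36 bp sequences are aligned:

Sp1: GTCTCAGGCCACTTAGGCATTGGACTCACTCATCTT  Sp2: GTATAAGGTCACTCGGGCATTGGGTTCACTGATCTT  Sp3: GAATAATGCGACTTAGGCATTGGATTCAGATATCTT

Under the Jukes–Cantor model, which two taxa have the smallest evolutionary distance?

Sp1–Sp2: 8/36 differ, p = 0.222, d = 0.264.
Sp1–Sp3: 9/36 differ, p = 0.250, d = 0.304.
Sp2–Sp3: 10/36 differ, p = 0.278, d = 0.347.
The smallest distance is between Sp1 and Sp2.

Sp1 and Sp2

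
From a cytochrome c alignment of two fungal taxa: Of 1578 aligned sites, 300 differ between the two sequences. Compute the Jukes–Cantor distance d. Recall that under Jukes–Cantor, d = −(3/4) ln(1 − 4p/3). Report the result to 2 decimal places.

p = 300/1578 ≈ 0.190114.
d = −(3/4) ln(1 − 4p/3) = −0.75 ln(1 − 0.253485) = −0.75 ln(0.746515)
  = −0.75 × (-0.292340) = 0.219255 substitutions/site.

0.22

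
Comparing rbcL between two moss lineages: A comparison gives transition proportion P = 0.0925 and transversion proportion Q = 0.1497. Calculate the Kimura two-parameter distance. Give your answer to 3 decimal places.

0.293

Under the Kimura two-parameter model, d = −½ ln(1 − 2P − Q) − ¼ ln(1 − 2Q).
1 − 2P − Q = 0.6653, giving −½ ln(0.6653) = 0.203759.
1 − 2Q = 0.7006, giving −¼ ln(0.7006) = 0.088955.
d = 0.203759 + 0.088955 = 0.292714.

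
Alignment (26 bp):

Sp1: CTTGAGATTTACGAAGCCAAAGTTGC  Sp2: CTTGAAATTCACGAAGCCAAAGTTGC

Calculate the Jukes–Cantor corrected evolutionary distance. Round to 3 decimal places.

0.081

The sequences differ at 2 of 26 sites (6, 10), so p = 2/26 ≈ 0.076923.
d = −(3/4) ln(1 − 4p/3) = −0.75 ln(1 − 0.102564) = −0.75 ln(0.897436)
  = −0.75 × (-0.108213) = 0.081160 substitutions/site.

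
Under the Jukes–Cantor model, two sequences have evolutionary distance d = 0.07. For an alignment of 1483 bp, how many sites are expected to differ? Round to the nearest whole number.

Invert JC69: p = (3/4)(1 − e^(−4d/3)) = 0.75 × (1 − e^(-0.093333)) = 0.75 × (1 − 0.910890) = 0.066833.
Expected differing sites = pL ≈ 0.066833 × 1483 = 99.113339 ≈ 99.

99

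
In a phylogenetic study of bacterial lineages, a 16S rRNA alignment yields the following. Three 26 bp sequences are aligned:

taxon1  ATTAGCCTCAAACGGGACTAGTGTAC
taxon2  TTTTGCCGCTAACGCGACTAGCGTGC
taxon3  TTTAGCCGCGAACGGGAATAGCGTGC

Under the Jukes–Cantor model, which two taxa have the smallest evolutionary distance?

taxon1–taxon2: 7/26 differ, p = 0.269, d = 0.334.
taxon1–taxon3: 6/26 differ, p = 0.231, d = 0.276.
taxon2–taxon3: 4/26 differ, p = 0.154, d = 0.172.
The smallest distance is between taxon2 and taxon3.

taxon2 and taxon3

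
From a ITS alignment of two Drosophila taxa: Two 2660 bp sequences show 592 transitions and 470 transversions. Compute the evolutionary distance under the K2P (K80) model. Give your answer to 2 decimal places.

0.60

P = 592/2660 ≈ 0.222556 and Q = 470/2660 ≈ 0.176692.
Under the Kimura two-parameter model, d = −½ ln(1 − 2P − Q) − ¼ ln(1 − 2Q).
1 − 2P − Q = 0.378196, giving −½ ln(0.378196) = 0.486171.
1 − 2Q = 0.646616, giving −¼ ln(0.646616) = 0.109001.
d = 0.486171 + 0.109001 = 0.595172.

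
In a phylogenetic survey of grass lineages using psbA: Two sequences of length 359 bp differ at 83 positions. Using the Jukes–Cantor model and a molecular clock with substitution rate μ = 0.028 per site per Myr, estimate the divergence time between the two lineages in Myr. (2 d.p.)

p = 83/359 ≈ 0.231198.
d = −(3/4) ln(1 − 4p/3) = −0.75 ln(1 − 0.308264) = −0.75 ln(0.691736)
  = −0.75 × (-0.368551) = 0.276413 substitutions/site.
Under a molecular clock d = 2μt, so t = d/(2μ) = 0.276413 / (2 × 0.028) = 4.94 Myr.

4.94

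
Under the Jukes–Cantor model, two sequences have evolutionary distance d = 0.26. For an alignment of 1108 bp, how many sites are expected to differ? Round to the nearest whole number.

243

Invert JC69: p = (3/4)(1 − e^(−4d/3)) = 0.75 × (1 − e^(-0.346667)) = 0.75 × (1 − 0.707041) = 0.219719.
Expected differing sites = pL ≈ 0.219719 × 1108 = 243.448652 ≈ 243.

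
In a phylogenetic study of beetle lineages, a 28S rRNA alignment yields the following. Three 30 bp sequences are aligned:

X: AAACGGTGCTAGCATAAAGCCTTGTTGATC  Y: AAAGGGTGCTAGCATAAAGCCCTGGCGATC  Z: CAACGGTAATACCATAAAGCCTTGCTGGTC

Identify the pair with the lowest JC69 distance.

X and Y

X–Y: 4/30 differ, p = 0.133, d = 0.147.
X–Z: 6/30 differ, p = 0.200, d = 0.233.
Y–Z: 9/30 differ, p = 0.300, d = 0.383.
The smallest distance is between X and Y.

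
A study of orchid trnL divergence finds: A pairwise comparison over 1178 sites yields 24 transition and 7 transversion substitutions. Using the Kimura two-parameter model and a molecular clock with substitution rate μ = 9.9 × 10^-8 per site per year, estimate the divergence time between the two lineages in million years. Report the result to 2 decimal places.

0.14

P = 24/1178 ≈ 0.020374 and Q = 7/1178 ≈ 0.005942.
Under the Kimura two-parameter model, d = −½ ln(1 − 2P − Q) − ¼ ln(1 − 2Q).
1 − 2P − Q = 0.95331, giving −½ ln(0.95331) = 0.023908.
1 − 2Q = 0.988116, giving −¼ ln(0.988116) = 0.002989.
d = 0.023908 + 0.002989 = 0.026897.
Under a molecular clock d = 2μt, so t = d/(2μ) = 0.026897 / (2 × 9.9 × 10^-8) = 0.14 million years.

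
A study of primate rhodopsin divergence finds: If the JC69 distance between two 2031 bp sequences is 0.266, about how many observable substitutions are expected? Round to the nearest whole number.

455

Invert JC69: p = (3/4)(1 − e^(−4d/3)) = 0.75 × (1 − e^(-0.354667)) = 0.75 × (1 − 0.701407) = 0.223945.
Expected differing sites = pL ≈ 0.223945 × 2031 = 454.832295 ≈ 455.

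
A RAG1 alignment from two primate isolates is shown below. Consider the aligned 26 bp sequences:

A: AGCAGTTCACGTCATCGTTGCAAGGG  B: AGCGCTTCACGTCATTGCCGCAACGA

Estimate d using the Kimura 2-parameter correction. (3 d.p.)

0.351

Of 26 sites, 5 differences are transitions and 2 are transversions, so P = 5/26 ≈ 0.192308 and Q = 2/26 ≈ 0.076923.
Under the Kimura two-parameter model, d = −½ ln(1 − 2P − Q) − ¼ ln(1 − 2Q).
1 − 2P − Q = 0.538461, giving −½ ln(0.538461) = 0.309520.
1 − 2Q = 0.846154, giving −¼ ln(0.846154) = 0.041763.
d = 0.309520 + 0.041763 = 0.351283.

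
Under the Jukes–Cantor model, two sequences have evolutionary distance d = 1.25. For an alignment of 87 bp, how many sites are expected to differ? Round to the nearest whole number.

Invert JC69: p = (3/4)(1 − e^(−4d/3)) = 0.75 × (1 − e^(-1.666667)) = 0.75 × (1 − 0.188876) = 0.608343.
Expected differing sites = pL ≈ 0.608343 × 87 = 52.925841 ≈ 53.

53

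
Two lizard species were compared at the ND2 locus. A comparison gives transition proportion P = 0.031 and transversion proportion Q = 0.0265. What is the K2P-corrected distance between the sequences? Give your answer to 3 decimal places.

0.060

Under the Kimura two-parameter model, d = −½ ln(1 − 2P − Q) − ¼ ln(1 − 2Q).
1 − 2P − Q = 0.9115, giving −½ ln(0.9115) = 0.046332.
1 − 2Q = 0.947, giving −¼ ln(0.947) = 0.013614.
d = 0.046332 + 0.013614 = 0.059946.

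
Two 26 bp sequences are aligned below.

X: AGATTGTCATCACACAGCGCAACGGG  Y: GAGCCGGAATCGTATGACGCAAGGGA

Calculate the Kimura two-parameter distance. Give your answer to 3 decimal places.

1.695

Of 26 sites, 11 differences are transitions and 3 are transversions, so P = 11/26 ≈ 0.423077 and Q = 3/26 ≈ 0.115385.
Under the Kimura two-parameter model, d = −½ ln(1 − 2P − Q) − ¼ ln(1 − 2Q).
1 − 2P − Q = 0.038461, giving −½ ln(0.038461) = 1.629055.
1 − 2Q = 0.76923, giving −¼ ln(0.76923) = 0.065591.
d = 1.629055 + 0.065591 = 1.694646.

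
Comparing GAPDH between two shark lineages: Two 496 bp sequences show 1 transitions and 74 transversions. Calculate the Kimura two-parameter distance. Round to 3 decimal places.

0.172

P = 1/496 ≈ 0.002016 and Q = 74/496 ≈ 0.149194.
Under the Kimura two-parameter model, d = −½ ln(1 − 2P − Q) − ¼ ln(1 − 2Q).
1 − 2P − Q = 0.846774, giving −½ ln(0.846774) = 0.083161.
1 − 2Q = 0.701612, giving −¼ ln(0.701612) = 0.088594.
d = 0.083161 + 0.088594 = 0.171755.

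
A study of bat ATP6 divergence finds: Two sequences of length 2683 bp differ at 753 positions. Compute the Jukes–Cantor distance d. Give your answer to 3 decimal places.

0.352

p = 753/2683 ≈ 0.280656.
d = −(3/4) ln(1 − 4p/3) = −0.75 ln(1 − 0.374208) = −0.75 ln(0.625792)
  = −0.75 × (-0.468737) = 0.351553 substitutions/site.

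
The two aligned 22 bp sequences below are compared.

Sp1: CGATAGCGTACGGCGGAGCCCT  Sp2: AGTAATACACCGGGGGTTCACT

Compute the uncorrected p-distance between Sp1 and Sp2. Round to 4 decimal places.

0.5455

The sequences differ at 12 of 22 positions.
p = 12/22 = 0.545454… ≈ 0.5455 (to 4 d.p.).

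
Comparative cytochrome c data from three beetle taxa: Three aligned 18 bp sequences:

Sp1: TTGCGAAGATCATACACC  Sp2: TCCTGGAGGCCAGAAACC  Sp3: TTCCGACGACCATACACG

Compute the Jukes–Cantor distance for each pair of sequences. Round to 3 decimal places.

d(Sp1,Sp2) = 0.673, d(Sp1,Sp3) = 0.264, d(Sp2,Sp3) = 0.673

Sp1–Sp2: 8/18 sites differ → p ≈ 0.444444, d = −0.75 ln(1 − 0.592592) = 0.673455 ≈ 0.673.
Sp1–Sp3: 4/18 sites differ → p ≈ 0.222222, d = −0.75 ln(1 − 0.296296) = 0.263548 ≈ 0.264.
Sp2–Sp3: 8/18 sites differ → p ≈ 0.444444, d = −0.75 ln(1 − 0.592592) = 0.673455 ≈ 0.673.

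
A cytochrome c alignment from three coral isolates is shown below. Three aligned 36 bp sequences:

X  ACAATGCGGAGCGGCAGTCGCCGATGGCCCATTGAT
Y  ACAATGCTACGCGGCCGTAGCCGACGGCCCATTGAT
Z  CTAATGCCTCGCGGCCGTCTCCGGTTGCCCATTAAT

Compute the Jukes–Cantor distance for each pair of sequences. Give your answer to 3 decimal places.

d(X,Y) = 0.188, d(X,Z) = 0.347, d(Y,Z) = 0.347

X–Y: 6/36 sites differ → p ≈ 0.166667, d = −0.75 ln(1 − 0.222223) = 0.188487 ≈ 0.188.
X–Z: 10/36 sites differ → p ≈ 0.277778, d = −0.75 ln(1 − 0.370371) = 0.346968 ≈ 0.347.
Y–Z: 10/36 sites differ → p ≈ 0.277778, d = −0.75 ln(1 − 0.370371) = 0.346968 ≈ 0.347.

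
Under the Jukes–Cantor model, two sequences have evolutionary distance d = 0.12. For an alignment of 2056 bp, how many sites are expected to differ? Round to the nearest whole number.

Invert JC69: p = (3/4)(1 − e^(−4d/3)) = 0.75 × (1 − e^(-0.16)) = 0.75 × (1 − 0.852144) = 0.110892.
Expected differing sites = pL ≈ 0.110892 × 2056 = 227.993952 ≈ 228.

228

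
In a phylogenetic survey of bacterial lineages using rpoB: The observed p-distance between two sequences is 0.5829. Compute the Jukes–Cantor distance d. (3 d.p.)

d = −(3/4) ln(1 − 4p/3) = −0.75 ln(1 − 0.7772) = −0.75 ln(0.2228)
  = −0.75 × (-1.501481) = 1.126111 substitutions/site.

1.126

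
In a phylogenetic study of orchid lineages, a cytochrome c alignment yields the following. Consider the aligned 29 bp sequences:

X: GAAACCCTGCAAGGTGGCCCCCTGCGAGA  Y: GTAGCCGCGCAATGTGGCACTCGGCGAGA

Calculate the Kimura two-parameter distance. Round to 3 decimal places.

0.344

Of 29 sites, 3 differences are transitions and 5 are transversions, so P = 3/29 ≈ 0.103448 and Q = 5/29 ≈ 0.172414.
Under the Kimura two-parameter model, d = −½ ln(1 − 2P − Q) − ¼ ln(1 − 2Q).
1 − 2P − Q = 0.62069, giving −½ ln(0.62069) = 0.238462.
1 − 2Q = 0.655172, giving −¼ ln(0.655172) = 0.105714.
d = 0.238462 + 0.105714 = 0.344176.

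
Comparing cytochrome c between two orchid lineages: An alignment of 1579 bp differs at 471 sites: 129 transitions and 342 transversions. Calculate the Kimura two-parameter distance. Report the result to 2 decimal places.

0.38

P = 129/1579 ≈ 0.081697 and Q = 342/1579 ≈ 0.216593.
Under the Kimura two-parameter model, d = −½ ln(1 − 2P − Q) − ¼ ln(1 − 2Q).
1 − 2P − Q = 0.620013, giving −½ ln(0.620013) = 0.239007.
1 − 2Q = 0.566814, giving −¼ ln(0.566814) = 0.141931.
d = 0.239007 + 0.141931 = 0.380938.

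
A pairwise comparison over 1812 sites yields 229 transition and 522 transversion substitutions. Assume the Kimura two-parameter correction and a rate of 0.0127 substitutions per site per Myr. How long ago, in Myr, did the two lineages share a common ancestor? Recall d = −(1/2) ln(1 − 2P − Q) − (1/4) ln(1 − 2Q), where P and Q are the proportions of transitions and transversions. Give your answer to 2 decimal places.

23.77

P = 229/1812 ≈ 0.12638 and Q = 522/1812 ≈ 0.288079.
Under the Kimura two-parameter model, d = −½ ln(1 − 2P − Q) − ¼ ln(1 − 2Q).
1 − 2P − Q = 0.459161, giving −½ ln(0.459161) = 0.389177.
1 − 2Q = 0.423842, giving −¼ ln(0.423842) = 0.214599.
d = 0.389177 + 0.214599 = 0.603776.
Under a molecular clock d = 2μt, so t = d/(2μ) = 0.603776 / (2 × 0.0127) = 23.77 Myr.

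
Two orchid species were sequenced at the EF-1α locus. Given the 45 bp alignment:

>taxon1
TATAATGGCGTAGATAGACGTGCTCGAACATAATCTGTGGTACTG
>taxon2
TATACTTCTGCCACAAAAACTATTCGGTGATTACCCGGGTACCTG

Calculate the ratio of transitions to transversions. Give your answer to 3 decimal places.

0.600

Transitions are A↔G and C↔T; transversions are all other mismatches.
Transitions: 9. Transversions: 15.
R = 9/15 = 0.600.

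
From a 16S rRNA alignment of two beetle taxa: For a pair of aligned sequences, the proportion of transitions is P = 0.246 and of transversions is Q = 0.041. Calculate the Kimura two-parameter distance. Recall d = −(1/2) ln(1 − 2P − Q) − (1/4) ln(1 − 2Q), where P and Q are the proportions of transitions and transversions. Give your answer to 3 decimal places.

Under the Kimura two-parameter model, d = −½ ln(1 − 2P − Q) − ¼ ln(1 − 2Q).
1 − 2P − Q = 0.467, giving −½ ln(0.467) = 0.380713.
1 − 2Q = 0.918, giving −¼ ln(0.918) = 0.021389.
d = 0.380713 + 0.021389 = 0.402102.

0.402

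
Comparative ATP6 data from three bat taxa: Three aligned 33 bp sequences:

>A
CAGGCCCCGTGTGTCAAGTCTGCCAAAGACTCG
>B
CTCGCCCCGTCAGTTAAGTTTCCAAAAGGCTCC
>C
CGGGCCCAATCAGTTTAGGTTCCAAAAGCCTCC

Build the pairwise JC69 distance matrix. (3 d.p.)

d(A,B) = 0.388, d(A,C) = 0.559, d(B,C) = 0.249

A–B: 10/33 sites differ → p ≈ 0.30303, d = −0.75 ln(1 − 0.40404) = 0.388186 ≈ 0.388.
A–C: 13/33 sites differ → p ≈ 0.393939, d = −0.75 ln(1 − 0.525252) = 0.558728 ≈ 0.559.
B–C: 7/33 sites differ → p ≈ 0.212121, d = −0.75 ln(1 − 0.282828) = 0.249330 ≈ 0.249.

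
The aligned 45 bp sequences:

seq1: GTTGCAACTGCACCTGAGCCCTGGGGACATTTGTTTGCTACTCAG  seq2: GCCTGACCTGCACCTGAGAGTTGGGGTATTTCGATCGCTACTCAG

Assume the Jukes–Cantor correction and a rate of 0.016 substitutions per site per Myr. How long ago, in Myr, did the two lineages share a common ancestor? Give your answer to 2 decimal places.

12.56

The sequences differ at 14 of 45 sites, so p = 14/45 ≈ 0.311111.
d = −(3/4) ln(1 − 4p/3) = −0.75 ln(1 − 0.414815) = −0.75 ln(0.585185)
  = −0.75 × (-0.535827) = 0.401870 substitutions/site.
Under a molecular clock d = 2μt, so t = d/(2μ) = 0.401870 / (2 × 0.016) = 12.56 Myr.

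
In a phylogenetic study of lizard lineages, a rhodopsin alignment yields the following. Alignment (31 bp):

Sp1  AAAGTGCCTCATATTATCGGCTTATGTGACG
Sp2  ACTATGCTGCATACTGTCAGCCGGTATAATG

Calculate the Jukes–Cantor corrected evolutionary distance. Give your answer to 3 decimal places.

The sequences differ at 14 of 31 sites, so p = 14/31 ≈ 0.451613.
d = −(3/4) ln(1 − 4p/3) = −0.75 ln(1 − 0.602151) = −0.75 ln(0.397849)
  = −0.75 × (-0.921683) = 0.691262 substitutions/site.

0.691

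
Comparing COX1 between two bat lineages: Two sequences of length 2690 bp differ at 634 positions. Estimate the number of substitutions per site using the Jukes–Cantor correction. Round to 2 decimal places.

0.28

p = 634/2690 ≈ 0.235688.
d = −(3/4) ln(1 − 4p/3) = −0.75 ln(1 − 0.314251) = −0.75 ln(0.685749)
  = −0.75 × (-0.377244) = 0.282933 substitutions/site.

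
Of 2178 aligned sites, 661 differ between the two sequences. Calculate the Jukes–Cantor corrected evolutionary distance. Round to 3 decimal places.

p = 661/2178 ≈ 0.303489.
d = −(3/4) ln(1 − 4p/3) = −0.75 ln(1 − 0.404652) = −0.75 ln(0.595348)
  = −0.75 × (-0.518609) = 0.388957 substitutions/site.

0.389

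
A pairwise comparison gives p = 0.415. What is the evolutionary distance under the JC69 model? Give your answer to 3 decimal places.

d = −(3/4) ln(1 − 4p/3) = −0.75 ln(1 − 0.553333) = −0.75 ln(0.446667)
  = −0.75 × (-0.805942) = 0.604457 substitutions/site.

0.604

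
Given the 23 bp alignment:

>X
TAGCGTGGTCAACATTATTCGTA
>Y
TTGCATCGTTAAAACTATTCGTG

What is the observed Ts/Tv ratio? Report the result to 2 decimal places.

1.33

Transitions are A↔G and C↔T; transversions are all other mismatches.
Transitions: 4. Transversions: 3.
R = 4/3 = 1.333333… ≈ 1.33 (to 2 d.p.).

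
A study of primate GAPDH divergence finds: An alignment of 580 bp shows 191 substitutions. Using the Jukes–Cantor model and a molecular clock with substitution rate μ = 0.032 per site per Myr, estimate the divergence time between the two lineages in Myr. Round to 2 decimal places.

6.78

p = 191/580 ≈ 0.32931.
d = −(3/4) ln(1 − 4p/3) = −0.75 ln(1 − 0.43908) = −0.75 ln(0.56092)
  = −0.75 × (-0.578177) = 0.433633 substitutions/site.
Under a molecular clock d = 2μt, so t = d/(2μ) = 0.433633 / (2 × 0.032) = 6.78 Myr.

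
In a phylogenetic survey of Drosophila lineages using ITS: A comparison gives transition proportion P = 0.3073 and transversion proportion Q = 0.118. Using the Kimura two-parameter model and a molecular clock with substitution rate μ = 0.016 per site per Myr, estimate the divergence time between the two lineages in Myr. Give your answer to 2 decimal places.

Under the Kimura two-parameter model, d = −½ ln(1 − 2P − Q) − ¼ ln(1 − 2Q).
1 − 2P − Q = 0.2674, giving −½ ln(0.2674) = 0.659505.
1 − 2Q = 0.764, giving −¼ ln(0.764) = 0.067297.
d = 0.659505 + 0.067297 = 0.726802.
Under a molecular clock d = 2μt, so t = d/(2μ) = 0.726802 / (2 × 0.016) = 22.71 Myr.

22.71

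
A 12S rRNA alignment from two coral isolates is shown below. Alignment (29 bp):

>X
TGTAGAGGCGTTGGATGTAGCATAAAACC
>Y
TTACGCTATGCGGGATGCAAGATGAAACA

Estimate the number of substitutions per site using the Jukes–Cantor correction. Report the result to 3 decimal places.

0.774

The sequences differ at 14 of 29 sites, so p = 14/29 ≈ 0.482759.
d = −(3/4) ln(1 − 4p/3) = −0.75 ln(1 − 0.643679) = −0.75 ln(0.356321)
  = −0.75 × (-1.031923) = 0.773942 substitutions/site.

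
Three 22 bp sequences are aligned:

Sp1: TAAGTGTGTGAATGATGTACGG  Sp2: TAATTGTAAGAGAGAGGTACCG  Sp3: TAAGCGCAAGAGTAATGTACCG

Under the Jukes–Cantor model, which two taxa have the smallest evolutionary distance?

Sp2 and Sp3

Sp1–Sp2: 7/22 differ, p = 0.318, d = 0.414.
Sp1–Sp3: 7/22 differ, p = 0.318, d = 0.414.
Sp2–Sp3: 6/22 differ, p = 0.273, d = 0.339.
The smallest distance is between Sp2 and Sp3.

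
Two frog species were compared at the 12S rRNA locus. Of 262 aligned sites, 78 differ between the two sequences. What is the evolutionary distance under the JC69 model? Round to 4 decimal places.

0.3793

p = 78/262 ≈ 0.29771.
d = −(3/4) ln(1 − 4p/3) = −0.75 ln(1 − 0.396947) = −0.75 ln(0.603053)
  = −0.75 × (-0.505750) = 0.379313 substitutions/site.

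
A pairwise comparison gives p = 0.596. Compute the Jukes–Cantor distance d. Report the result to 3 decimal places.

d = −(3/4) ln(1 − 4p/3) = −0.75 ln(1 − 0.794667) = −0.75 ln(0.205333)
  = −0.75 × (-1.583122) = 1.187342 substitutions/site.

1.187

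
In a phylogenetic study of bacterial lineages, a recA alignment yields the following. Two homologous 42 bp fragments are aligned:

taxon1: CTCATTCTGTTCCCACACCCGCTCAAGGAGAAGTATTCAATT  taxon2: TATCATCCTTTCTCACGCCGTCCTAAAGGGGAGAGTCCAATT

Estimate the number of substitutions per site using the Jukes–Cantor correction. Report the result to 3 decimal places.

The sequences differ at 19 of 42 sites, so p = 19/42 ≈ 0.452381.
d = −(3/4) ln(1 − 4p/3) = −0.75 ln(1 − 0.603175) = −0.75 ln(0.396825)
  = −0.75 × (-0.924260) = 0.693195 substitutions/site.

0.693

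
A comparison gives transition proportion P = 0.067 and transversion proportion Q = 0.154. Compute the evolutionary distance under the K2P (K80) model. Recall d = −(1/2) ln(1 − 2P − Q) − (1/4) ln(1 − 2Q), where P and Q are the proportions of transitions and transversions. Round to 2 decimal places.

0.26

Under the Kimura two-parameter model, d = −½ ln(1 − 2P − Q) − ¼ ln(1 − 2Q).
1 − 2P − Q = 0.712, giving −½ ln(0.712) = 0.169839.
1 − 2Q = 0.692, giving −¼ ln(0.692) = 0.092042.
d = 0.169839 + 0.092042 = 0.261881.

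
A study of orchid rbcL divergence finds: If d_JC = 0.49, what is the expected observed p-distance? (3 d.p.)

p = (3/4)(1 − e^(−4d/3)) = 0.75 × (1 − e^(-0.653333)) = 0.75 × (1 − 0.520309) = 0.359768.

0.360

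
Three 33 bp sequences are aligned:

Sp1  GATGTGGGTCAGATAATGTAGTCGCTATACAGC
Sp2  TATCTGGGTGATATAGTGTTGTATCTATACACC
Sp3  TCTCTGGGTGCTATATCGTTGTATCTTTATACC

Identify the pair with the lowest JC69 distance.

Sp1–Sp2: 9/33 differ, p = 0.273, d = 0.339.
Sp1–Sp3: 14/33 differ, p = 0.424, d = 0.625.
Sp2–Sp3: 6/33 differ, p = 0.182, d = 0.208.
The smallest distance is between Sp2 and Sp3.

Sp2 and Sp3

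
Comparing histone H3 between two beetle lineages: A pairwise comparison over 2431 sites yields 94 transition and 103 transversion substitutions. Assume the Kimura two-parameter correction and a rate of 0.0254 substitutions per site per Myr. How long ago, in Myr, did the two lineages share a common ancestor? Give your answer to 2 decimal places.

P = 94/2431 ≈ 0.038667 and Q = 103/2431 ≈ 0.042369.
Under the Kimura two-parameter model, d = −½ ln(1 − 2P − Q) − ¼ ln(1 − 2Q).
1 − 2P − Q = 0.880297, giving −½ ln(0.880297) = 0.063748.
1 − 2Q = 0.915262, giving −¼ ln(0.915262) = 0.022136.
d = 0.063748 + 0.022136 = 0.085884.
Under a molecular clock d = 2μt, so t = d/(2μ) = 0.085884 / (2 × 0.0254) = 1.69 Myr.

1.69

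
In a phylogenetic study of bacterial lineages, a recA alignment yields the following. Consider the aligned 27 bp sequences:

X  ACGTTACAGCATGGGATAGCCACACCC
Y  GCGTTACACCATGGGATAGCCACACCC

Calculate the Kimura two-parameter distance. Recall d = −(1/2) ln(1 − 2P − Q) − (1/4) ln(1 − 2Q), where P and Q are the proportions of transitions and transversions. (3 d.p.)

0.078

Of 27 sites, 1 differences are transitions and 1 are transversions, so P = 1/27 ≈ 0.037037 and Q = 1/27 ≈ 0.037037.
Under the Kimura two-parameter model, d = −½ ln(1 − 2P − Q) − ¼ ln(1 − 2Q).
1 − 2P − Q = 0.888889, giving −½ ln(0.888889) = 0.058891.
1 − 2Q = 0.925926, giving −¼ ln(0.925926) = 0.019240.
d = 0.058891 + 0.019240 = 0.078131.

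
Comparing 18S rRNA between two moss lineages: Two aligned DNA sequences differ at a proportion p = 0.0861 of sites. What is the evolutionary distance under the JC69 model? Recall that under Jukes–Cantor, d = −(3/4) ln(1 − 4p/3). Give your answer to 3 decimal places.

d = −(3/4) ln(1 − 4p/3) = −0.75 ln(1 − 0.1148) = −0.75 ln(0.8852)
  = −0.75 × (-0.121942) = 0.091457 substitutions/site.

0.091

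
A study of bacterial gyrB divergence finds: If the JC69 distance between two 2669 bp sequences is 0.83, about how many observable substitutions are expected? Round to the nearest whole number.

1340

Invert JC69: p = (3/4)(1 − e^(−4d/3)) = 0.75 × (1 − e^(-1.106667)) = 0.75 × (1 − 0.330659) = 0.502006.
Expected differing sites = pL ≈ 0.502006 × 2669 = 1339.854014 ≈ 1340.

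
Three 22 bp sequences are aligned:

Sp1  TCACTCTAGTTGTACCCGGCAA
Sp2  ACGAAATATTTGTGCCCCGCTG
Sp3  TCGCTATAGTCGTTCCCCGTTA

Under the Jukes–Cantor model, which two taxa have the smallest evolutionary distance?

Sp1 and Sp3

Sp1–Sp2: 10/22 differ, p = 0.455, d = 0.699.
Sp1–Sp3: 7/22 differ, p = 0.318, d = 0.414.
Sp2–Sp3: 8/22 differ, p = 0.364, d = 0.497.
The smallest distance is between Sp1 and Sp3.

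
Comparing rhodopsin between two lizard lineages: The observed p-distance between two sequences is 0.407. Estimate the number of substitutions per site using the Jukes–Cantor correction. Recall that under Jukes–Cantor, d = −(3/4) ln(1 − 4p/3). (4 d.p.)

0.5868

d = −(3/4) ln(1 − 4p/3) = −0.75 ln(1 − 0.542667) = −0.75 ln(0.457333)
  = −0.75 × (-0.782343) = 0.586757 substitutions/site.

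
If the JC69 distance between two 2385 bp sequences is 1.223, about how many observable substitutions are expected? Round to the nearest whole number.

Invert JC69: p = (3/4)(1 − e^(−4d/3)) = 0.75 × (1 − e^(-1.630667)) = 0.75 × (1 − 0.195799) = 0.603151.
Expected differing sites = pL ≈ 0.603151 × 2385 = 1438.515135 ≈ 1439.

1439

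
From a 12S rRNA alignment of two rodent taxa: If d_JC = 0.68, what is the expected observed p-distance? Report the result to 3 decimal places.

0.447

p = (3/4)(1 − e^(−4d/3)) = 0.75 × (1 − e^(-0.906667)) = 0.75 × (1 − 0.403868) = 0.447099.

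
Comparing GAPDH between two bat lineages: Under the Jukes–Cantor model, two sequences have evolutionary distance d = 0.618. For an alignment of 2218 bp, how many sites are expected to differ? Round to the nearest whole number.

934

Invert JC69: p = (3/4)(1 − e^(−4d/3)) = 0.75 × (1 − e^(-0.824)) = 0.75 × (1 − 0.438673) = 0.420995.
Expected differing sites = pL ≈ 0.420995 × 2218 = 933.76691 ≈ 934.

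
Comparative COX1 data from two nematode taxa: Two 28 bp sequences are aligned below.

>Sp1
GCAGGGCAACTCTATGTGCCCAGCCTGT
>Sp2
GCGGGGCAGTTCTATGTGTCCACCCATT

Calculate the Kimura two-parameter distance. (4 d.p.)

Of 28 sites, 4 differences are transitions and 3 are transversions, so P = 4/28 ≈ 0.142857 and Q = 3/28 ≈ 0.107143.
Under the Kimura two-parameter model, d = −½ ln(1 − 2P − Q) − ¼ ln(1 − 2Q).
1 − 2P − Q = 0.607143, giving −½ ln(0.607143) = 0.249495.
1 − 2Q = 0.785714, giving −¼ ln(0.785714) = 0.060291.
d = 0.249495 + 0.060291 = 0.309786.

0.3098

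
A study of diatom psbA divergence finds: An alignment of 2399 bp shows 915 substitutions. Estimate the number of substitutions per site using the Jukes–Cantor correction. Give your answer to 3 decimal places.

0.533

p = 915/2399 ≈ 0.381409.
d = −(3/4) ln(1 − 4p/3) = −0.75 ln(1 − 0.508545) = −0.75 ln(0.491455)
  = −0.75 × (-0.710385) = 0.532789 substitutions/site.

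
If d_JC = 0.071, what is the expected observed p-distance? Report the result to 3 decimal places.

0.068

p = (3/4)(1 − e^(−4d/3)) = 0.75 × (1 − e^(-0.094667)) = 0.75 × (1 − 0.909676) = 0.067743.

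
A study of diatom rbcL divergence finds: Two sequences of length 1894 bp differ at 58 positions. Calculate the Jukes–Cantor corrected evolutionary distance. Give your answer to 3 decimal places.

p = 58/1894 ≈ 0.030623.
d = −(3/4) ln(1 − 4p/3) = −0.75 ln(1 − 0.040831) = −0.75 ln(0.959169)
  = −0.75 × (-0.041688) = 0.031266 substitutions/site.

0.031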